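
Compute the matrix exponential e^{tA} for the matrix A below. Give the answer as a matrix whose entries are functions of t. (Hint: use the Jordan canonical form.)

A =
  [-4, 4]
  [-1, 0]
e^{tA} =
  [-2*t*exp(-2*t) + exp(-2*t), 4*t*exp(-2*t)]
  [-t*exp(-2*t), 2*t*exp(-2*t) + exp(-2*t)]

Strategy: write A = P · J · P⁻¹ where J is a Jordan canonical form, so e^{tA} = P · e^{tJ} · P⁻¹, and e^{tJ} can be computed block-by-block.

A has Jordan form
J =
  [-2,  1]
  [ 0, -2]
(up to reordering of blocks).

Per-block formulas:
  For a 2×2 Jordan block J_2(-2): exp(t · J_2(-2)) = e^(-2t)·(I + t·N), where N is the 2×2 nilpotent shift.

After assembling e^{tJ} and conjugating by P, we get:

e^{tA} =
  [-2*t*exp(-2*t) + exp(-2*t), 4*t*exp(-2*t)]
  [-t*exp(-2*t), 2*t*exp(-2*t) + exp(-2*t)]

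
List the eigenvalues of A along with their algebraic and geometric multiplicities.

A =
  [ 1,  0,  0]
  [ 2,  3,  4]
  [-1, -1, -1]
λ = 1: alg = 3, geom = 2

Step 1 — factor the characteristic polynomial to read off the algebraic multiplicities:
  χ_A(x) = (x - 1)^3

Step 2 — compute geometric multiplicities via the rank-nullity identity g(λ) = n − rank(A − λI):
  rank(A − (1)·I) = 1, so dim ker(A − (1)·I) = n − 1 = 2

Summary:
  λ = 1: algebraic multiplicity = 3, geometric multiplicity = 2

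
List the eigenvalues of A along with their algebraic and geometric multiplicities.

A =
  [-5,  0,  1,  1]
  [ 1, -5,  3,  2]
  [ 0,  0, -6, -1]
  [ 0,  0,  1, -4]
λ = -5: alg = 4, geom = 2

Step 1 — factor the characteristic polynomial to read off the algebraic multiplicities:
  χ_A(x) = (x + 5)^4

Step 2 — compute geometric multiplicities via the rank-nullity identity g(λ) = n − rank(A − λI):
  rank(A − (-5)·I) = 2, so dim ker(A − (-5)·I) = n − 2 = 2

Summary:
  λ = -5: algebraic multiplicity = 4, geometric multiplicity = 2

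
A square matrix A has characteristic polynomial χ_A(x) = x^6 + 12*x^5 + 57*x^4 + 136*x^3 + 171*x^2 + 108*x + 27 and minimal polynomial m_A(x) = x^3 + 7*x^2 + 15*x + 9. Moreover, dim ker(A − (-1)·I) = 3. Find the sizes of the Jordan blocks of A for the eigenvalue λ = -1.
Block sizes for λ = -1: [1, 1, 1]

Step 1 — from the characteristic polynomial, algebraic multiplicity of λ = -1 is 3. From dim ker(A − (-1)·I) = 3, there are exactly 3 Jordan blocks for λ = -1.
Step 2 — from the minimal polynomial, the factor (x + 1) tells us the largest block for λ = -1 has size 1.
Step 3 — with total size 3, 3 blocks, and largest block 1, the block sizes (in nonincreasing order) are [1, 1, 1].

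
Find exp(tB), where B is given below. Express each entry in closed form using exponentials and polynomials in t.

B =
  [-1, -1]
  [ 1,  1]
e^{tB} =
  [1 - t, -t]
  [t, t + 1]

Strategy: write B = P · J · P⁻¹ where J is a Jordan canonical form, so e^{tB} = P · e^{tJ} · P⁻¹, and e^{tJ} can be computed block-by-block.

B has Jordan form
J =
  [0, 1]
  [0, 0]
(up to reordering of blocks).

Per-block formulas:
  For a 2×2 Jordan block J_2(0): exp(t · J_2(0)) = e^(0t)·(I + t·N), where N is the 2×2 nilpotent shift.

After assembling e^{tJ} and conjugating by P, we get:

e^{tB} =
  [1 - t, -t]
  [t, t + 1]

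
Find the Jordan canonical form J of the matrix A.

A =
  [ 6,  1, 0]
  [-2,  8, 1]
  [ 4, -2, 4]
J_3(6)

The characteristic polynomial is
  det(x·I − A) = x^3 - 18*x^2 + 108*x - 216 = (x - 6)^3

Eigenvalues and multiplicities (the geometric multiplicity of λ is n − rank(A − λI), which equals the number of Jordan blocks for λ):
  λ = 6: algebraic multiplicity = 3, geometric multiplicity = 1

Determining the block sizes for each eigenvalue:
  λ = 6: one block (gm = 1), so the single block has size am = 3 → block sizes [3]

Assembling the blocks gives a Jordan form
J =
  [6, 1, 0]
  [0, 6, 1]
  [0, 0, 6]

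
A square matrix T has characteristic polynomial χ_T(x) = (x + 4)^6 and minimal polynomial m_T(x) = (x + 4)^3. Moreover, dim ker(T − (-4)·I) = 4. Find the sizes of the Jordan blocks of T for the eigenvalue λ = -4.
Block sizes for λ = -4: [3, 1, 1, 1]

Step 1 — from the characteristic polynomial, algebraic multiplicity of λ = -4 is 6. From dim ker(T − (-4)·I) = 4, there are exactly 4 Jordan blocks for λ = -4.
Step 2 — from the minimal polynomial, the factor (x + 4)^3 tells us the largest block for λ = -4 has size 3.
Step 3 — with total size 6, 4 blocks, and largest block 3, the block sizes (in nonincreasing order) are [3, 1, 1, 1].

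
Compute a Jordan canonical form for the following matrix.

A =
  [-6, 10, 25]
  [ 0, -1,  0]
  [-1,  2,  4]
J_2(-1) ⊕ J_1(-1)

The characteristic polynomial is
  det(x·I − A) = x^3 + 3*x^2 + 3*x + 1 = (x + 1)^3

Eigenvalues and multiplicities (the geometric multiplicity of λ is n − rank(A − λI), which equals the number of Jordan blocks for λ):
  λ = -1: algebraic multiplicity = 3, geometric multiplicity = 2

Determining the block sizes for each eigenvalue:
  λ = -1: 2 blocks summing to 3 forces exactly one block of size 2 and the rest size 1 → block sizes [2, 1]

Assembling the blocks gives a Jordan form
J =
  [-1,  1,  0]
  [ 0, -1,  0]
  [ 0,  0, -1]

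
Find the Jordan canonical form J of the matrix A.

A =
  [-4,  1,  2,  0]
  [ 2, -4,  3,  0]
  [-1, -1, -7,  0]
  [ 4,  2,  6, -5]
J_3(-5) ⊕ J_1(-5)

The characteristic polynomial is
  det(x·I − A) = x^4 + 20*x^3 + 150*x^2 + 500*x + 625 = (x + 5)^4

Eigenvalues and multiplicities (the geometric multiplicity of λ is n − rank(A − λI), which equals the number of Jordan blocks for λ):
  λ = -5: algebraic multiplicity = 4, geometric multiplicity = 2

Determining the block sizes for each eigenvalue:
  λ = -5: with am = 4 and gm = 2, the partition is not yet determined (e.g. several partitions of 4 into 2 parts exist). Let N = A − (-5)·I. Computing rank(N^1) = 2, rank(N^2) = 1, rank(N^3) = 0; the number of blocks of size ≥ j is rank(N^{j−1}) − rank(N^j), giving [2, 1, 1]. So we have 1 block(s) of size 3, 1 block(s) of size 1 → block sizes [3, 1]

Assembling the blocks gives a Jordan form
J =
  [-5,  1,  0,  0]
  [ 0, -5,  1,  0]
  [ 0,  0, -5,  0]
  [ 0,  0,  0, -5]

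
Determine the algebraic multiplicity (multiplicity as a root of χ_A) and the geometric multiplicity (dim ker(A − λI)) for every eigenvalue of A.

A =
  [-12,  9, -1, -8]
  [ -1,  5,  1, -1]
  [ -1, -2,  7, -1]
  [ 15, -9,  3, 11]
λ = -4: alg = 1, geom = 1; λ = 5: alg = 3, geom = 1

Step 1 — factor the characteristic polynomial to read off the algebraic multiplicities:
  χ_A(x) = (x - 5)^3*(x + 4)

Step 2 — compute geometric multiplicities via the rank-nullity identity g(λ) = n − rank(A − λI):
  rank(A − (-4)·I) = 3, so dim ker(A − (-4)·I) = n − 3 = 1
  rank(A − (5)·I) = 3, so dim ker(A − (5)·I) = n − 3 = 1

Summary:
  λ = -4: algebraic multiplicity = 1, geometric multiplicity = 1
  λ = 5: algebraic multiplicity = 3, geometric multiplicity = 1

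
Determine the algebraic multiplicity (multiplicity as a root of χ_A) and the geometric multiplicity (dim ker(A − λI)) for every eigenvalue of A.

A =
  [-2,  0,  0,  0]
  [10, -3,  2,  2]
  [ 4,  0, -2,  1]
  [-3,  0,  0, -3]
λ = -3: alg = 2, geom = 2; λ = -2: alg = 2, geom = 1

Step 1 — factor the characteristic polynomial to read off the algebraic multiplicities:
  χ_A(x) = (x + 2)^2*(x + 3)^2

Step 2 — compute geometric multiplicities via the rank-nullity identity g(λ) = n − rank(A − λI):
  rank(A − (-3)·I) = 2, so dim ker(A − (-3)·I) = n − 2 = 2
  rank(A − (-2)·I) = 3, so dim ker(A − (-2)·I) = n − 3 = 1

Summary:
  λ = -3: algebraic multiplicity = 2, geometric multiplicity = 2
  λ = -2: algebraic multiplicity = 2, geometric multiplicity = 1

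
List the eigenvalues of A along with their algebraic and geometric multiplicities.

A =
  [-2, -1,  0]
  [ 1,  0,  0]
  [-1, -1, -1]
λ = -1: alg = 3, geom = 2

Step 1 — factor the characteristic polynomial to read off the algebraic multiplicities:
  χ_A(x) = (x + 1)^3

Step 2 — compute geometric multiplicities via the rank-nullity identity g(λ) = n − rank(A − λI):
  rank(A − (-1)·I) = 1, so dim ker(A − (-1)·I) = n − 1 = 2

Summary:
  λ = -1: algebraic multiplicity = 3, geometric multiplicity = 2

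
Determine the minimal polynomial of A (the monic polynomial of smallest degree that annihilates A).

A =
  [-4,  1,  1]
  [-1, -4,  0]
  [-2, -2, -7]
x^3 + 15*x^2 + 75*x + 125

The characteristic polynomial is χ_A(x) = (x + 5)^3, so the eigenvalues are known. The minimal polynomial is
  m_A(x) = Π_λ (x − λ)^{k_λ}
where k_λ is the size of the *largest* Jordan block for λ (equivalently, the smallest k with (A − λI)^k v = 0 for every generalised eigenvector v of λ).

  λ = -5: largest Jordan block has size 3, contributing (x + 5)^3

So m_A(x) = (x + 5)^3 = x^3 + 15*x^2 + 75*x + 125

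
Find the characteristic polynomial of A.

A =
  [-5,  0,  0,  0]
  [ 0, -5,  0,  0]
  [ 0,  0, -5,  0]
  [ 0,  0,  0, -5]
x^4 + 20*x^3 + 150*x^2 + 500*x + 625

Expanding det(x·I − A) (e.g. by cofactor expansion or by noting that A is similar to its Jordan form J, which has the same characteristic polynomial as A) gives
  χ_A(x) = x^4 + 20*x^3 + 150*x^2 + 500*x + 625
which factors as (x + 5)^4. The eigenvalues (with algebraic multiplicities) are λ = -5 with multiplicity 4.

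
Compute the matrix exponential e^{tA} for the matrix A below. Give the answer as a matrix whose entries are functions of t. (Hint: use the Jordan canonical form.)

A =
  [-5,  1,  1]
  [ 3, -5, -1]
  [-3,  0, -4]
e^{tA} =
  [exp(-5*t), t*exp(-5*t), t*exp(-5*t)]
  [3*exp(-4*t) - 3*exp(-5*t), -3*t*exp(-5*t) + 3*exp(-4*t) - 2*exp(-5*t), -3*t*exp(-5*t) + 2*exp(-4*t) - 2*exp(-5*t)]
  [-3*exp(-4*t) + 3*exp(-5*t), 3*t*exp(-5*t) - 3*exp(-4*t) + 3*exp(-5*t), 3*t*exp(-5*t) - 2*exp(-4*t) + 3*exp(-5*t)]

Strategy: write A = P · J · P⁻¹ where J is a Jordan canonical form, so e^{tA} = P · e^{tJ} · P⁻¹, and e^{tJ} can be computed block-by-block.

A has Jordan form
J =
  [-5,  1,  0]
  [ 0, -5,  0]
  [ 0,  0, -4]
(up to reordering of blocks).

Per-block formulas:
  For a 1×1 block at λ = -4: exp(t · [-4]) = [e^(-4t)].
  For a 2×2 Jordan block J_2(-5): exp(t · J_2(-5)) = e^(-5t)·(I + t·N), where N is the 2×2 nilpotent shift.

After assembling e^{tJ} and conjugating by P, we get:

e^{tA} =
  [exp(-5*t), t*exp(-5*t), t*exp(-5*t)]
  [3*exp(-4*t) - 3*exp(-5*t), -3*t*exp(-5*t) + 3*exp(-4*t) - 2*exp(-5*t), -3*t*exp(-5*t) + 2*exp(-4*t) - 2*exp(-5*t)]
  [-3*exp(-4*t) + 3*exp(-5*t), 3*t*exp(-5*t) - 3*exp(-4*t) + 3*exp(-5*t), 3*t*exp(-5*t) - 2*exp(-4*t) + 3*exp(-5*t)]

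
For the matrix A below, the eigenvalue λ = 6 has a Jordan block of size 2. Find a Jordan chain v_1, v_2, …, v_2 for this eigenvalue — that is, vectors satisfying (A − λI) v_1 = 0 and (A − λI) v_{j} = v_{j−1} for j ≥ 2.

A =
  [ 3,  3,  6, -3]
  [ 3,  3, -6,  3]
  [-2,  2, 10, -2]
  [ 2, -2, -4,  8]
A Jordan chain for λ = 6 of length 2:
v_1 = (-3, 3, -2, 2)ᵀ
v_2 = (1, 0, 0, 0)ᵀ

Let N = A − (6)·I. We want v_2 with N^2 v_2 = 0 but N^1 v_2 ≠ 0; then v_{j-1} := N · v_j for j = 2, …, 2.

Pick v_2 = (1, 0, 0, 0)ᵀ.
Then v_1 = N · v_2 = (-3, 3, -2, 2)ᵀ.

Sanity check: (A − (6)·I) v_1 = (0, 0, 0, 0)ᵀ = 0. ✓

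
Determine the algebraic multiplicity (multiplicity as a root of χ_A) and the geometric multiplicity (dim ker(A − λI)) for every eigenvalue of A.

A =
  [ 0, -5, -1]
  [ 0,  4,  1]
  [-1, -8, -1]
λ = 1: alg = 3, geom = 1

Step 1 — factor the characteristic polynomial to read off the algebraic multiplicities:
  χ_A(x) = (x - 1)^3

Step 2 — compute geometric multiplicities via the rank-nullity identity g(λ) = n − rank(A − λI):
  rank(A − (1)·I) = 2, so dim ker(A − (1)·I) = n − 2 = 1

Summary:
  λ = 1: algebraic multiplicity = 3, geometric multiplicity = 1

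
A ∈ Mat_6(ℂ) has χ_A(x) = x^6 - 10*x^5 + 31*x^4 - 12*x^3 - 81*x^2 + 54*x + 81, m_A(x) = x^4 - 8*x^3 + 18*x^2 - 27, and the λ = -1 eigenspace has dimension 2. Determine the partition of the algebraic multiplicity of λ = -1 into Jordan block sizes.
Block sizes for λ = -1: [1, 1]

Step 1 — from the characteristic polynomial, algebraic multiplicity of λ = -1 is 2. From dim ker(A − (-1)·I) = 2, there are exactly 2 Jordan blocks for λ = -1.
Step 2 — from the minimal polynomial, the factor (x + 1) tells us the largest block for λ = -1 has size 1.
Step 3 — with total size 2, 2 blocks, and largest block 1, the block sizes (in nonincreasing order) are [1, 1].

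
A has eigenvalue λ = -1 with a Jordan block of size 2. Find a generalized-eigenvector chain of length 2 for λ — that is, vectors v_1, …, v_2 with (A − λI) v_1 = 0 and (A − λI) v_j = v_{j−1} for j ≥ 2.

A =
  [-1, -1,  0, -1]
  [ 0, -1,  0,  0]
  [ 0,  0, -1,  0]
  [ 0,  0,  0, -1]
A Jordan chain for λ = -1 of length 2:
v_1 = (-1, 0, 0, 0)ᵀ
v_2 = (0, 1, 0, 0)ᵀ

Let N = A − (-1)·I. We want v_2 with N^2 v_2 = 0 but N^1 v_2 ≠ 0; then v_{j-1} := N · v_j for j = 2, …, 2.

Pick v_2 = (0, 1, 0, 0)ᵀ.
Then v_1 = N · v_2 = (-1, 0, 0, 0)ᵀ.

Sanity check: (A − (-1)·I) v_1 = (0, 0, 0, 0)ᵀ = 0. ✓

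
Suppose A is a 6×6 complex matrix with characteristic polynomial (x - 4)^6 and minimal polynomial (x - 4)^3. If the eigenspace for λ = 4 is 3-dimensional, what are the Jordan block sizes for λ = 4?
Block sizes for λ = 4: [3, 2, 1]

Step 1 — from the characteristic polynomial, algebraic multiplicity of λ = 4 is 6. From dim ker(A − (4)·I) = 3, there are exactly 3 Jordan blocks for λ = 4.
Step 2 — from the minimal polynomial, the factor (x − 4)^3 tells us the largest block for λ = 4 has size 3.
Step 3 — with total size 6, 3 blocks, and largest block 3, the block sizes (in nonincreasing order) are [3, 2, 1].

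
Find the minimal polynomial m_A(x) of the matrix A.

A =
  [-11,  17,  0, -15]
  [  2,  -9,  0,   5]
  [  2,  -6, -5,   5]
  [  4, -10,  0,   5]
x^3 + 15*x^2 + 75*x + 125

The characteristic polynomial is χ_A(x) = (x + 5)^4, so the eigenvalues are known. The minimal polynomial is
  m_A(x) = Π_λ (x − λ)^{k_λ}
where k_λ is the size of the *largest* Jordan block for λ (equivalently, the smallest k with (A − λI)^k v = 0 for every generalised eigenvector v of λ).

  λ = -5: largest Jordan block has size 3, contributing (x + 5)^3

So m_A(x) = (x + 5)^3 = x^3 + 15*x^2 + 75*x + 125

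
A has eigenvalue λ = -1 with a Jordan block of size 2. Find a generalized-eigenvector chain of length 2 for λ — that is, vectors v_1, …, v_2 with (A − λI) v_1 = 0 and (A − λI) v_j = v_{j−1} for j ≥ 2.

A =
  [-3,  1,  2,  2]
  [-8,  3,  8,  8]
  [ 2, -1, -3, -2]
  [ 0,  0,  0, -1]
A Jordan chain for λ = -1 of length 2:
v_1 = (-2, -8, 2, 0)ᵀ
v_2 = (1, 0, 0, 0)ᵀ

Let N = A − (-1)·I. We want v_2 with N^2 v_2 = 0 but N^1 v_2 ≠ 0; then v_{j-1} := N · v_j for j = 2, …, 2.

Pick v_2 = (1, 0, 0, 0)ᵀ.
Then v_1 = N · v_2 = (-2, -8, 2, 0)ᵀ.

Sanity check: (A − (-1)·I) v_1 = (0, 0, 0, 0)ᵀ = 0. ✓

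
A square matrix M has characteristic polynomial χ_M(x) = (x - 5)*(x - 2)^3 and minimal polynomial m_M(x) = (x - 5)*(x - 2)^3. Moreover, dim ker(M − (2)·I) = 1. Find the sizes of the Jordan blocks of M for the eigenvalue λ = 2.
Block sizes for λ = 2: [3]

Step 1 — from the characteristic polynomial, algebraic multiplicity of λ = 2 is 3. From dim ker(M − (2)·I) = 1, there are exactly 1 Jordan blocks for λ = 2.
Step 2 — from the minimal polynomial, the factor (x − 2)^3 tells us the largest block for λ = 2 has size 3.
Step 3 — with total size 3, 1 blocks, and largest block 3, the block sizes (in nonincreasing order) are [3].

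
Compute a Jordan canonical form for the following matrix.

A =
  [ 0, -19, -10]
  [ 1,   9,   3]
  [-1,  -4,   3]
J_3(4)

The characteristic polynomial is
  det(x·I − A) = x^3 - 12*x^2 + 48*x - 64 = (x - 4)^3

Eigenvalues and multiplicities (the geometric multiplicity of λ is n − rank(A − λI), which equals the number of Jordan blocks for λ):
  λ = 4: algebraic multiplicity = 3, geometric multiplicity = 1

Determining the block sizes for each eigenvalue:
  λ = 4: one block (gm = 1), so the single block has size am = 3 → block sizes [3]

Assembling the blocks gives a Jordan form
J =
  [4, 1, 0]
  [0, 4, 1]
  [0, 0, 4]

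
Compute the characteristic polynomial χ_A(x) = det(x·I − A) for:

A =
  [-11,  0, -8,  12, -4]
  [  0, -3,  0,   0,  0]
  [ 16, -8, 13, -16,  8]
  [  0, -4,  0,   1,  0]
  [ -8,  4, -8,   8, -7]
x^5 + 7*x^4 + 10*x^3 - 18*x^2 - 27*x + 27

Expanding det(x·I − A) (e.g. by cofactor expansion or by noting that A is similar to its Jordan form J, which has the same characteristic polynomial as A) gives
  χ_A(x) = x^5 + 7*x^4 + 10*x^3 - 18*x^2 - 27*x + 27
which factors as (x - 1)^2*(x + 3)^3. The eigenvalues (with algebraic multiplicities) are λ = -3 with multiplicity 3, λ = 1 with multiplicity 2.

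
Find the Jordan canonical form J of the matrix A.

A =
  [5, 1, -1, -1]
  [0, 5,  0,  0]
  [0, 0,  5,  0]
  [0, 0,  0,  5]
J_2(5) ⊕ J_1(5) ⊕ J_1(5)

The characteristic polynomial is
  det(x·I − A) = x^4 - 20*x^3 + 150*x^2 - 500*x + 625 = (x - 5)^4

Eigenvalues and multiplicities (the geometric multiplicity of λ is n − rank(A − λI), which equals the number of Jordan blocks for λ):
  λ = 5: algebraic multiplicity = 4, geometric multiplicity = 3

Determining the block sizes for each eigenvalue:
  λ = 5: 3 blocks summing to 4 forces exactly one block of size 2 and the rest size 1 → block sizes [2, 1, 1]

Assembling the blocks gives a Jordan form
J =
  [5, 1, 0, 0]
  [0, 5, 0, 0]
  [0, 0, 5, 0]
  [0, 0, 0, 5]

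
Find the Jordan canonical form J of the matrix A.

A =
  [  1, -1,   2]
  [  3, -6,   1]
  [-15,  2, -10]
J_3(-5)

The characteristic polynomial is
  det(x·I − A) = x^3 + 15*x^2 + 75*x + 125 = (x + 5)^3

Eigenvalues and multiplicities (the geometric multiplicity of λ is n − rank(A − λI), which equals the number of Jordan blocks for λ):
  λ = -5: algebraic multiplicity = 3, geometric multiplicity = 1

Determining the block sizes for each eigenvalue:
  λ = -5: one block (gm = 1), so the single block has size am = 3 → block sizes [3]

Assembling the blocks gives a Jordan form
J =
  [-5,  1,  0]
  [ 0, -5,  1]
  [ 0,  0, -5]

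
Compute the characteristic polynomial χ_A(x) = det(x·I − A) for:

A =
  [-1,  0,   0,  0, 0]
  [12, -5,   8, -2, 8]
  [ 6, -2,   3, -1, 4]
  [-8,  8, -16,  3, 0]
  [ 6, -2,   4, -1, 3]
x^5 - 3*x^4 - 6*x^3 + 10*x^2 + 21*x + 9

Expanding det(x·I − A) (e.g. by cofactor expansion or by noting that A is similar to its Jordan form J, which has the same characteristic polynomial as A) gives
  χ_A(x) = x^5 - 3*x^4 - 6*x^3 + 10*x^2 + 21*x + 9
which factors as (x - 3)^2*(x + 1)^3. The eigenvalues (with algebraic multiplicities) are λ = -1 with multiplicity 3, λ = 3 with multiplicity 2.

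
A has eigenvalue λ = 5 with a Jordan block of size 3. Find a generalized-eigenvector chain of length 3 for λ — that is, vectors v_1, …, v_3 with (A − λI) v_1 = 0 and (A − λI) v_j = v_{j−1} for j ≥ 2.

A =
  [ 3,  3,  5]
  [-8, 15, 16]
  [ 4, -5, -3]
A Jordan chain for λ = 5 of length 3:
v_1 = (-1, -4, 2)ᵀ
v_2 = (3, 10, -5)ᵀ
v_3 = (0, 1, 0)ᵀ

Let N = A − (5)·I. We want v_3 with N^3 v_3 = 0 but N^2 v_3 ≠ 0; then v_{j-1} := N · v_j for j = 3, …, 2.

Pick v_3 = (0, 1, 0)ᵀ.
Then v_2 = N · v_3 = (3, 10, -5)ᵀ.
Then v_1 = N · v_2 = (-1, -4, 2)ᵀ.

Sanity check: (A − (5)·I) v_1 = (0, 0, 0)ᵀ = 0. ✓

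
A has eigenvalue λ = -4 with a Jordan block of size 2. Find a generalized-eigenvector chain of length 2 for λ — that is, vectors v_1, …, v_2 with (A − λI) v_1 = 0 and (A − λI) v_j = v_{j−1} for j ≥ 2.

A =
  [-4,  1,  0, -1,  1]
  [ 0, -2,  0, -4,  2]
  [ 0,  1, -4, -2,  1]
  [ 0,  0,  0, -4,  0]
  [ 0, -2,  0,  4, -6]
A Jordan chain for λ = -4 of length 2:
v_1 = (1, 2, 1, 0, -2)ᵀ
v_2 = (0, 1, 0, 0, 0)ᵀ

Let N = A − (-4)·I. We want v_2 with N^2 v_2 = 0 but N^1 v_2 ≠ 0; then v_{j-1} := N · v_j for j = 2, …, 2.

Pick v_2 = (0, 1, 0, 0, 0)ᵀ.
Then v_1 = N · v_2 = (1, 2, 1, 0, -2)ᵀ.

Sanity check: (A − (-4)·I) v_1 = (0, 0, 0, 0, 0)ᵀ = 0. ✓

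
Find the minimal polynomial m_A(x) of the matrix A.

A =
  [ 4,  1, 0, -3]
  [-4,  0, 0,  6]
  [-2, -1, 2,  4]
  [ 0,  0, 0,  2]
x^2 - 4*x + 4

The characteristic polynomial is χ_A(x) = (x - 2)^4, so the eigenvalues are known. The minimal polynomial is
  m_A(x) = Π_λ (x − λ)^{k_λ}
where k_λ is the size of the *largest* Jordan block for λ (equivalently, the smallest k with (A − λI)^k v = 0 for every generalised eigenvector v of λ).

  λ = 2: largest Jordan block has size 2, contributing (x − 2)^2

So m_A(x) = (x - 2)^2 = x^2 - 4*x + 4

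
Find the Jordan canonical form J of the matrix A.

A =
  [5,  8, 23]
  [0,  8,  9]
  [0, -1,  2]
J_3(5)

The characteristic polynomial is
  det(x·I − A) = x^3 - 15*x^2 + 75*x - 125 = (x - 5)^3

Eigenvalues and multiplicities (the geometric multiplicity of λ is n − rank(A − λI), which equals the number of Jordan blocks for λ):
  λ = 5: algebraic multiplicity = 3, geometric multiplicity = 1

Determining the block sizes for each eigenvalue:
  λ = 5: one block (gm = 1), so the single block has size am = 3 → block sizes [3]

Assembling the blocks gives a Jordan form
J =
  [5, 1, 0]
  [0, 5, 1]
  [0, 0, 5]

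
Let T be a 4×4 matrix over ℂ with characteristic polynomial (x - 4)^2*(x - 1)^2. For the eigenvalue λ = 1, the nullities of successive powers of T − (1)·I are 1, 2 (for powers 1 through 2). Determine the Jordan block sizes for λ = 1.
Block sizes for λ = 1: [2]

From the dimensions of kernels of powers, the number of Jordan blocks of size at least j is d_j − d_{j−1} where d_j = dim ker(N^j) (with d_0 = 0). Computing the differences gives [1, 1].
The number of blocks of size exactly k is (#blocks of size ≥ k) − (#blocks of size ≥ k + 1), so the partition is: 1 block(s) of size 2.
In nonincreasing order the block sizes are [2].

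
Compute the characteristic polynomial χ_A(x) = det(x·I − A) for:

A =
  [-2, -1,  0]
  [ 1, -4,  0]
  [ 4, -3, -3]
x^3 + 9*x^2 + 27*x + 27

Expanding det(x·I − A) (e.g. by cofactor expansion or by noting that A is similar to its Jordan form J, which has the same characteristic polynomial as A) gives
  χ_A(x) = x^3 + 9*x^2 + 27*x + 27
which factors as (x + 3)^3. The eigenvalues (with algebraic multiplicities) are λ = -3 with multiplicity 3.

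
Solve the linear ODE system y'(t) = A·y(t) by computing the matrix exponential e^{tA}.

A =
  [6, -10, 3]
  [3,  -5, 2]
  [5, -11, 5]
e^{tA} =
  [t^2*exp(2*t)/2 + 4*t*exp(2*t) + exp(2*t), -3*t^2*exp(2*t)/2 - 10*t*exp(2*t), t^2*exp(2*t)/2 + 3*t*exp(2*t)]
  [t^2*exp(2*t)/2 + 3*t*exp(2*t), -3*t^2*exp(2*t)/2 - 7*t*exp(2*t) + exp(2*t), t^2*exp(2*t)/2 + 2*t*exp(2*t)]
  [t^2*exp(2*t) + 5*t*exp(2*t), -3*t^2*exp(2*t) - 11*t*exp(2*t), t^2*exp(2*t) + 3*t*exp(2*t) + exp(2*t)]

Strategy: write A = P · J · P⁻¹ where J is a Jordan canonical form, so e^{tA} = P · e^{tJ} · P⁻¹, and e^{tJ} can be computed block-by-block.

A has Jordan form
J =
  [2, 1, 0]
  [0, 2, 1]
  [0, 0, 2]
(up to reordering of blocks).

Per-block formulas:
  For a 3×3 Jordan block J_3(2): exp(t · J_3(2)) = e^(2t)·(I + t·N + (t^2/2)·N^2), where N is the 3×3 nilpotent shift.

After assembling e^{tJ} and conjugating by P, we get:

e^{tA} =
  [t^2*exp(2*t)/2 + 4*t*exp(2*t) + exp(2*t), -3*t^2*exp(2*t)/2 - 10*t*exp(2*t), t^2*exp(2*t)/2 + 3*t*exp(2*t)]
  [t^2*exp(2*t)/2 + 3*t*exp(2*t), -3*t^2*exp(2*t)/2 - 7*t*exp(2*t) + exp(2*t), t^2*exp(2*t)/2 + 2*t*exp(2*t)]
  [t^2*exp(2*t) + 5*t*exp(2*t), -3*t^2*exp(2*t) - 11*t*exp(2*t), t^2*exp(2*t) + 3*t*exp(2*t) + exp(2*t)]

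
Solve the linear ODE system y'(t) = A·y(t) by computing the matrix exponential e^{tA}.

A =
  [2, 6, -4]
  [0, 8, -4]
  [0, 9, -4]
e^{tA} =
  [exp(2*t), 6*t*exp(2*t), -4*t*exp(2*t)]
  [0, 6*t*exp(2*t) + exp(2*t), -4*t*exp(2*t)]
  [0, 9*t*exp(2*t), -6*t*exp(2*t) + exp(2*t)]

Strategy: write A = P · J · P⁻¹ where J is a Jordan canonical form, so e^{tA} = P · e^{tJ} · P⁻¹, and e^{tJ} can be computed block-by-block.

A has Jordan form
J =
  [2, 1, 0]
  [0, 2, 0]
  [0, 0, 2]
(up to reordering of blocks).

Per-block formulas:
  For a 2×2 Jordan block J_2(2): exp(t · J_2(2)) = e^(2t)·(I + t·N), where N is the 2×2 nilpotent shift.
  For a 1×1 block at λ = 2: exp(t · [2]) = [e^(2t)].

After assembling e^{tJ} and conjugating by P, we get:

e^{tA} =
  [exp(2*t), 6*t*exp(2*t), -4*t*exp(2*t)]
  [0, 6*t*exp(2*t) + exp(2*t), -4*t*exp(2*t)]
  [0, 9*t*exp(2*t), -6*t*exp(2*t) + exp(2*t)]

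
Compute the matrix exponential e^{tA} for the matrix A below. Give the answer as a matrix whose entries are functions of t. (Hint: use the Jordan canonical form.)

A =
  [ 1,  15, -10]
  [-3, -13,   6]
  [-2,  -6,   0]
e^{tA} =
  [5*t*exp(-4*t) + exp(-4*t), 15*t*exp(-4*t), -10*t*exp(-4*t)]
  [-3*t*exp(-4*t), -9*t*exp(-4*t) + exp(-4*t), 6*t*exp(-4*t)]
  [-2*t*exp(-4*t), -6*t*exp(-4*t), 4*t*exp(-4*t) + exp(-4*t)]

Strategy: write A = P · J · P⁻¹ where J is a Jordan canonical form, so e^{tA} = P · e^{tJ} · P⁻¹, and e^{tJ} can be computed block-by-block.

A has Jordan form
J =
  [-4,  1,  0]
  [ 0, -4,  0]
  [ 0,  0, -4]
(up to reordering of blocks).

Per-block formulas:
  For a 2×2 Jordan block J_2(-4): exp(t · J_2(-4)) = e^(-4t)·(I + t·N), where N is the 2×2 nilpotent shift.
  For a 1×1 block at λ = -4: exp(t · [-4]) = [e^(-4t)].

After assembling e^{tJ} and conjugating by P, we get:

e^{tA} =
  [5*t*exp(-4*t) + exp(-4*t), 15*t*exp(-4*t), -10*t*exp(-4*t)]
  [-3*t*exp(-4*t), -9*t*exp(-4*t) + exp(-4*t), 6*t*exp(-4*t)]
  [-2*t*exp(-4*t), -6*t*exp(-4*t), 4*t*exp(-4*t) + exp(-4*t)]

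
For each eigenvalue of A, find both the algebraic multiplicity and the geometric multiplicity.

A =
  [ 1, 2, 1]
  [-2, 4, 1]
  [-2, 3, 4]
λ = 3: alg = 3, geom = 1

Step 1 — factor the characteristic polynomial to read off the algebraic multiplicities:
  χ_A(x) = (x - 3)^3

Step 2 — compute geometric multiplicities via the rank-nullity identity g(λ) = n − rank(A − λI):
  rank(A − (3)·I) = 2, so dim ker(A − (3)·I) = n − 2 = 1

Summary:
  λ = 3: algebraic multiplicity = 3, geometric multiplicity = 1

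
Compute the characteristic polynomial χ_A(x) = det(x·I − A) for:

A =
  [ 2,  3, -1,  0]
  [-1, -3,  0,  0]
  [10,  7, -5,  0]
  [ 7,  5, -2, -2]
x^4 + 8*x^3 + 24*x^2 + 32*x + 16

Expanding det(x·I − A) (e.g. by cofactor expansion or by noting that A is similar to its Jordan form J, which has the same characteristic polynomial as A) gives
  χ_A(x) = x^4 + 8*x^3 + 24*x^2 + 32*x + 16
which factors as (x + 2)^4. The eigenvalues (with algebraic multiplicities) are λ = -2 with multiplicity 4.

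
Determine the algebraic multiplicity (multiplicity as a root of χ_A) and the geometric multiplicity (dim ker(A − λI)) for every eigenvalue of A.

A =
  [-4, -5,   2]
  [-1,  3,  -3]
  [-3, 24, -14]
λ = -5: alg = 3, geom = 1

Step 1 — factor the characteristic polynomial to read off the algebraic multiplicities:
  χ_A(x) = (x + 5)^3

Step 2 — compute geometric multiplicities via the rank-nullity identity g(λ) = n − rank(A − λI):
  rank(A − (-5)·I) = 2, so dim ker(A − (-5)·I) = n − 2 = 1

Summary:
  λ = -5: algebraic multiplicity = 3, geometric multiplicity = 1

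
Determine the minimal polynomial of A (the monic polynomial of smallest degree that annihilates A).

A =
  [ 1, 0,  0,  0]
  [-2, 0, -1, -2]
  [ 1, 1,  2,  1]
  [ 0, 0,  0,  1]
x^3 - 3*x^2 + 3*x - 1

The characteristic polynomial is χ_A(x) = (x - 1)^4, so the eigenvalues are known. The minimal polynomial is
  m_A(x) = Π_λ (x − λ)^{k_λ}
where k_λ is the size of the *largest* Jordan block for λ (equivalently, the smallest k with (A − λI)^k v = 0 for every generalised eigenvector v of λ).

  λ = 1: largest Jordan block has size 3, contributing (x − 1)^3

So m_A(x) = (x - 1)^3 = x^3 - 3*x^2 + 3*x - 1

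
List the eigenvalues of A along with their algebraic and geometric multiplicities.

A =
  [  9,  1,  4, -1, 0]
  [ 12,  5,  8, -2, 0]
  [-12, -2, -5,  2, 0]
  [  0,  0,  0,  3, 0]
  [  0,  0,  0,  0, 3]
λ = 3: alg = 5, geom = 4

Step 1 — factor the characteristic polynomial to read off the algebraic multiplicities:
  χ_A(x) = (x - 3)^5

Step 2 — compute geometric multiplicities via the rank-nullity identity g(λ) = n − rank(A − λI):
  rank(A − (3)·I) = 1, so dim ker(A − (3)·I) = n − 1 = 4

Summary:
  λ = 3: algebraic multiplicity = 5, geometric multiplicity = 4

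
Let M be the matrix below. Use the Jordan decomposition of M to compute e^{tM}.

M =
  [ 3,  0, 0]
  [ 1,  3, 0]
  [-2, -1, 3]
e^{tM} =
  [exp(3*t), 0, 0]
  [t*exp(3*t), exp(3*t), 0]
  [-t^2*exp(3*t)/2 - 2*t*exp(3*t), -t*exp(3*t), exp(3*t)]

Strategy: write M = P · J · P⁻¹ where J is a Jordan canonical form, so e^{tM} = P · e^{tJ} · P⁻¹, and e^{tJ} can be computed block-by-block.

M has Jordan form
J =
  [3, 1, 0]
  [0, 3, 1]
  [0, 0, 3]
(up to reordering of blocks).

Per-block formulas:
  For a 3×3 Jordan block J_3(3): exp(t · J_3(3)) = e^(3t)·(I + t·N + (t^2/2)·N^2), where N is the 3×3 nilpotent shift.

After assembling e^{tJ} and conjugating by P, we get:

e^{tM} =
  [exp(3*t), 0, 0]
  [t*exp(3*t), exp(3*t), 0]
  [-t^2*exp(3*t)/2 - 2*t*exp(3*t), -t*exp(3*t), exp(3*t)]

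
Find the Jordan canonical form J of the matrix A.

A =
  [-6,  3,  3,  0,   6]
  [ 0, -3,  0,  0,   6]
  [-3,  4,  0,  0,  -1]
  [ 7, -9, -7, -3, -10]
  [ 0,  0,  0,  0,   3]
J_3(-3) ⊕ J_1(-3) ⊕ J_1(3)

The characteristic polynomial is
  det(x·I − A) = x^5 + 9*x^4 + 18*x^3 - 54*x^2 - 243*x - 243 = (x - 3)*(x + 3)^4

Eigenvalues and multiplicities (the geometric multiplicity of λ is n − rank(A − λI), which equals the number of Jordan blocks for λ):
  λ = -3: algebraic multiplicity = 4, geometric multiplicity = 2
  λ = 3: algebraic multiplicity = 1, geometric multiplicity = 1

Determining the block sizes for each eigenvalue:
  λ = -3: with am = 4 and gm = 2, the partition is not yet determined (e.g. several partitions of 4 into 2 parts exist). Let N = A − (-3)·I. Computing rank(N^1) = 3, rank(N^2) = 2, rank(N^3) = 1; the number of blocks of size ≥ j is rank(N^{j−1}) − rank(N^j), giving [2, 1, 1]. So we have 1 block(s) of size 3, 1 block(s) of size 1 → block sizes [3, 1]
  λ = 3: one block (gm = 1), so the single block has size am = 1 → block sizes [1]

Assembling the blocks gives a Jordan form
J =
  [-3,  1,  0,  0, 0]
  [ 0, -3,  1,  0, 0]
  [ 0,  0, -3,  0, 0]
  [ 0,  0,  0, -3, 0]
  [ 0,  0,  0,  0, 3]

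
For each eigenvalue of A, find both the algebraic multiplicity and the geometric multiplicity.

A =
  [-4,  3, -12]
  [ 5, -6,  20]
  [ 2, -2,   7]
λ = -1: alg = 3, geom = 2

Step 1 — factor the characteristic polynomial to read off the algebraic multiplicities:
  χ_A(x) = (x + 1)^3

Step 2 — compute geometric multiplicities via the rank-nullity identity g(λ) = n − rank(A − λI):
  rank(A − (-1)·I) = 1, so dim ker(A − (-1)·I) = n − 1 = 2

Summary:
  λ = -1: algebraic multiplicity = 3, geometric multiplicity = 2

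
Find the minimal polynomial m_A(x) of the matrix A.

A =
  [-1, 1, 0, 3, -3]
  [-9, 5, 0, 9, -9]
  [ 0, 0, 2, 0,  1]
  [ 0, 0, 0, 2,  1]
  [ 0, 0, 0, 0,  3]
x^3 - 7*x^2 + 16*x - 12

The characteristic polynomial is χ_A(x) = (x - 3)*(x - 2)^4, so the eigenvalues are known. The minimal polynomial is
  m_A(x) = Π_λ (x − λ)^{k_λ}
where k_λ is the size of the *largest* Jordan block for λ (equivalently, the smallest k with (A − λI)^k v = 0 for every generalised eigenvector v of λ).

  λ = 2: largest Jordan block has size 2, contributing (x − 2)^2
  λ = 3: largest Jordan block has size 1, contributing (x − 3)

So m_A(x) = (x - 3)*(x - 2)^2 = x^3 - 7*x^2 + 16*x - 12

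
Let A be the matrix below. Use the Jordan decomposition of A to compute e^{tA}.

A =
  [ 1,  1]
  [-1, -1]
e^{tA} =
  [t + 1, t]
  [-t, 1 - t]

Strategy: write A = P · J · P⁻¹ where J is a Jordan canonical form, so e^{tA} = P · e^{tJ} · P⁻¹, and e^{tJ} can be computed block-by-block.

A has Jordan form
J =
  [0, 1]
  [0, 0]
(up to reordering of blocks).

Per-block formulas:
  For a 2×2 Jordan block J_2(0): exp(t · J_2(0)) = e^(0t)·(I + t·N), where N is the 2×2 nilpotent shift.

After assembling e^{tJ} and conjugating by P, we get:

e^{tA} =
  [t + 1, t]
  [-t, 1 - t]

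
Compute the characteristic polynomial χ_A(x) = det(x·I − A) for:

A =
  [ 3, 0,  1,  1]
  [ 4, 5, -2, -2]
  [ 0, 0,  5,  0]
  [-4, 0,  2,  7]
x^4 - 20*x^3 + 150*x^2 - 500*x + 625

Expanding det(x·I − A) (e.g. by cofactor expansion or by noting that A is similar to its Jordan form J, which has the same characteristic polynomial as A) gives
  χ_A(x) = x^4 - 20*x^3 + 150*x^2 - 500*x + 625
which factors as (x - 5)^4. The eigenvalues (with algebraic multiplicities) are λ = 5 with multiplicity 4.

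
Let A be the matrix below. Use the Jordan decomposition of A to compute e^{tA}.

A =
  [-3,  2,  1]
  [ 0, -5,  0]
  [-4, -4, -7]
e^{tA} =
  [2*t*exp(-5*t) + exp(-5*t), 2*t*exp(-5*t), t*exp(-5*t)]
  [0, exp(-5*t), 0]
  [-4*t*exp(-5*t), -4*t*exp(-5*t), -2*t*exp(-5*t) + exp(-5*t)]

Strategy: write A = P · J · P⁻¹ where J is a Jordan canonical form, so e^{tA} = P · e^{tJ} · P⁻¹, and e^{tJ} can be computed block-by-block.

A has Jordan form
J =
  [-5,  1,  0]
  [ 0, -5,  0]
  [ 0,  0, -5]
(up to reordering of blocks).

Per-block formulas:
  For a 1×1 block at λ = -5: exp(t · [-5]) = [e^(-5t)].
  For a 2×2 Jordan block J_2(-5): exp(t · J_2(-5)) = e^(-5t)·(I + t·N), where N is the 2×2 nilpotent shift.

After assembling e^{tJ} and conjugating by P, we get:

e^{tA} =
  [2*t*exp(-5*t) + exp(-5*t), 2*t*exp(-5*t), t*exp(-5*t)]
  [0, exp(-5*t), 0]
  [-4*t*exp(-5*t), -4*t*exp(-5*t), -2*t*exp(-5*t) + exp(-5*t)]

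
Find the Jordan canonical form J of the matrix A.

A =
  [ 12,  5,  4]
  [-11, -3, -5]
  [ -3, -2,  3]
J_3(4)

The characteristic polynomial is
  det(x·I − A) = x^3 - 12*x^2 + 48*x - 64 = (x - 4)^3

Eigenvalues and multiplicities (the geometric multiplicity of λ is n − rank(A − λI), which equals the number of Jordan blocks for λ):
  λ = 4: algebraic multiplicity = 3, geometric multiplicity = 1

Determining the block sizes for each eigenvalue:
  λ = 4: one block (gm = 1), so the single block has size am = 3 → block sizes [3]

Assembling the blocks gives a Jordan form
J =
  [4, 1, 0]
  [0, 4, 1]
  [0, 0, 4]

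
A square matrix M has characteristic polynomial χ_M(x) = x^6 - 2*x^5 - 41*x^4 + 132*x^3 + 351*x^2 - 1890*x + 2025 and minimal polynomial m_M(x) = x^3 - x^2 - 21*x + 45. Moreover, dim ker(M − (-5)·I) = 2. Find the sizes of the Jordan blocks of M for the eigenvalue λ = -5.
Block sizes for λ = -5: [1, 1]

Step 1 — from the characteristic polynomial, algebraic multiplicity of λ = -5 is 2. From dim ker(M − (-5)·I) = 2, there are exactly 2 Jordan blocks for λ = -5.
Step 2 — from the minimal polynomial, the factor (x + 5) tells us the largest block for λ = -5 has size 1.
Step 3 — with total size 2, 2 blocks, and largest block 1, the block sizes (in nonincreasing order) are [1, 1].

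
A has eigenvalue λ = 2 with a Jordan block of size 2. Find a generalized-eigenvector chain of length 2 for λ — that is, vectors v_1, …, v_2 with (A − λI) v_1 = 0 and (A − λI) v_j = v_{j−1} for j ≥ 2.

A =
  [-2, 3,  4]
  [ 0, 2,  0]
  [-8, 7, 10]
A Jordan chain for λ = 2 of length 2:
v_1 = (-1, 0, -1)ᵀ
v_2 = (1, 1, 0)ᵀ

Let N = A − (2)·I. We want v_2 with N^2 v_2 = 0 but N^1 v_2 ≠ 0; then v_{j-1} := N · v_j for j = 2, …, 2.

Pick v_2 = (1, 1, 0)ᵀ.
Then v_1 = N · v_2 = (-1, 0, -1)ᵀ.

Sanity check: (A − (2)·I) v_1 = (0, 0, 0)ᵀ = 0. ✓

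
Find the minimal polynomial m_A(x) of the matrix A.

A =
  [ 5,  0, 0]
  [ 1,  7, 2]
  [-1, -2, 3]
x^2 - 10*x + 25

The characteristic polynomial is χ_A(x) = (x - 5)^3, so the eigenvalues are known. The minimal polynomial is
  m_A(x) = Π_λ (x − λ)^{k_λ}
where k_λ is the size of the *largest* Jordan block for λ (equivalently, the smallest k with (A − λI)^k v = 0 for every generalised eigenvector v of λ).

  λ = 5: largest Jordan block has size 2, contributing (x − 5)^2

So m_A(x) = (x - 5)^2 = x^2 - 10*x + 25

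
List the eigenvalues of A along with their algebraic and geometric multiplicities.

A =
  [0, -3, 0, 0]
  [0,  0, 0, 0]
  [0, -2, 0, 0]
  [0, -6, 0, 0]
λ = 0: alg = 4, geom = 3

Step 1 — factor the characteristic polynomial to read off the algebraic multiplicities:
  χ_A(x) = x^4

Step 2 — compute geometric multiplicities via the rank-nullity identity g(λ) = n − rank(A − λI):
  rank(A − (0)·I) = 1, so dim ker(A − (0)·I) = n − 1 = 3

Summary:
  λ = 0: algebraic multiplicity = 4, geometric multiplicity = 3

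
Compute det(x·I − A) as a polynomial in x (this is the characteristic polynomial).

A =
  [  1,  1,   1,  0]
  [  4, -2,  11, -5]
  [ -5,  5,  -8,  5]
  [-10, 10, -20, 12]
x^4 - 3*x^3 - 6*x^2 + 28*x - 24

Expanding det(x·I − A) (e.g. by cofactor expansion or by noting that A is similar to its Jordan form J, which has the same characteristic polynomial as A) gives
  χ_A(x) = x^4 - 3*x^3 - 6*x^2 + 28*x - 24
which factors as (x - 2)^3*(x + 3). The eigenvalues (with algebraic multiplicities) are λ = -3 with multiplicity 1, λ = 2 with multiplicity 3.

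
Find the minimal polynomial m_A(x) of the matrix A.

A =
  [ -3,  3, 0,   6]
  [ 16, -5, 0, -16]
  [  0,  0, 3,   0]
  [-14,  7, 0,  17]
x^2 - 6*x + 9

The characteristic polynomial is χ_A(x) = (x - 3)^4, so the eigenvalues are known. The minimal polynomial is
  m_A(x) = Π_λ (x − λ)^{k_λ}
where k_λ is the size of the *largest* Jordan block for λ (equivalently, the smallest k with (A − λI)^k v = 0 for every generalised eigenvector v of λ).

  λ = 3: largest Jordan block has size 2, contributing (x − 3)^2

So m_A(x) = (x - 3)^2 = x^2 - 6*x + 9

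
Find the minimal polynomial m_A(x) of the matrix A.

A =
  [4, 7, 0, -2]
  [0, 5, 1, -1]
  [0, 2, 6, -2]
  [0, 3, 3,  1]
x^3 - 12*x^2 + 48*x - 64

The characteristic polynomial is χ_A(x) = (x - 4)^4, so the eigenvalues are known. The minimal polynomial is
  m_A(x) = Π_λ (x − λ)^{k_λ}
where k_λ is the size of the *largest* Jordan block for λ (equivalently, the smallest k with (A − λI)^k v = 0 for every generalised eigenvector v of λ).

  λ = 4: largest Jordan block has size 3, contributing (x − 4)^3

So m_A(x) = (x - 4)^3 = x^3 - 12*x^2 + 48*x - 64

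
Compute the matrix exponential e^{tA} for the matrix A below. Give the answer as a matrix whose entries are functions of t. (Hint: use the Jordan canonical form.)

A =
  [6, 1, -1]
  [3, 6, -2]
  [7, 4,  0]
e^{tA} =
  [2*t*exp(4*t) + exp(4*t), t*exp(4*t), -t*exp(4*t)]
  [-t^2*exp(4*t) + 3*t*exp(4*t), -t^2*exp(4*t)/2 + 2*t*exp(4*t) + exp(4*t), t^2*exp(4*t)/2 - 2*t*exp(4*t)]
  [-t^2*exp(4*t) + 7*t*exp(4*t), -t^2*exp(4*t)/2 + 4*t*exp(4*t), t^2*exp(4*t)/2 - 4*t*exp(4*t) + exp(4*t)]

Strategy: write A = P · J · P⁻¹ where J is a Jordan canonical form, so e^{tA} = P · e^{tJ} · P⁻¹, and e^{tJ} can be computed block-by-block.

A has Jordan form
J =
  [4, 1, 0]
  [0, 4, 1]
  [0, 0, 4]
(up to reordering of blocks).

Per-block formulas:
  For a 3×3 Jordan block J_3(4): exp(t · J_3(4)) = e^(4t)·(I + t·N + (t^2/2)·N^2), where N is the 3×3 nilpotent shift.

After assembling e^{tJ} and conjugating by P, we get:

e^{tA} =
  [2*t*exp(4*t) + exp(4*t), t*exp(4*t), -t*exp(4*t)]
  [-t^2*exp(4*t) + 3*t*exp(4*t), -t^2*exp(4*t)/2 + 2*t*exp(4*t) + exp(4*t), t^2*exp(4*t)/2 - 2*t*exp(4*t)]
  [-t^2*exp(4*t) + 7*t*exp(4*t), -t^2*exp(4*t)/2 + 4*t*exp(4*t), t^2*exp(4*t)/2 - 4*t*exp(4*t) + exp(4*t)]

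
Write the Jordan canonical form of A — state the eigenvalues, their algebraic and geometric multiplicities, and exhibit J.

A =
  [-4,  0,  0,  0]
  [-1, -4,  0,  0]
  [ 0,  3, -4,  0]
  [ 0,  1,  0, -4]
J_3(-4) ⊕ J_1(-4)

The characteristic polynomial is
  det(x·I − A) = x^4 + 16*x^3 + 96*x^2 + 256*x + 256 = (x + 4)^4

Eigenvalues and multiplicities (the geometric multiplicity of λ is n − rank(A − λI), which equals the number of Jordan blocks for λ):
  λ = -4: algebraic multiplicity = 4, geometric multiplicity = 2

Determining the block sizes for each eigenvalue:
  λ = -4: with am = 4 and gm = 2, the partition is not yet determined (e.g. several partitions of 4 into 2 parts exist). Let N = A − (-4)·I. Computing rank(N^1) = 2, rank(N^2) = 1, rank(N^3) = 0; the number of blocks of size ≥ j is rank(N^{j−1}) − rank(N^j), giving [2, 1, 1]. So we have 1 block(s) of size 3, 1 block(s) of size 1 → block sizes [3, 1]

Assembling the blocks gives a Jordan form
J =
  [-4,  1,  0,  0]
  [ 0, -4,  1,  0]
  [ 0,  0, -4,  0]
  [ 0,  0,  0, -4]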